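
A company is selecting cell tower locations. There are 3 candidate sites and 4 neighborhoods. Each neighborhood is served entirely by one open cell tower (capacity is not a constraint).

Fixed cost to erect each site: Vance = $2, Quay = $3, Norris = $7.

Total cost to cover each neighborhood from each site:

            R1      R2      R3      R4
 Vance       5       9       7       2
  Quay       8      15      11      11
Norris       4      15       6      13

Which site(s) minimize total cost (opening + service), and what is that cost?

Open Vance only; minimum total cost 25.

For any fixed open set, each neighborhood goes to its cheapest open site; total = fixed + service.
{Vance}: R1→Vance 5, R2→Vance 9, R3→Vance 7, R4→Vance 2. Service 23; fixed 2; total 25.
{Vance, Quay}: service 23 + fixed 5 = 28
{Vance, Norris}: R1→Norris 4, R2→Vance 9, R3→Norris 6, R4→Vance 2. Service 21; fixed 9; total 30.
{Vance, Quay, Norris}: R1→Norris 4, R2→Vance 9, R3→Norris 6, R4→Vance 2. Service 21; fixed 12; total 33.
(All 7 nonempty subsets were checked; Vance only is lowest.)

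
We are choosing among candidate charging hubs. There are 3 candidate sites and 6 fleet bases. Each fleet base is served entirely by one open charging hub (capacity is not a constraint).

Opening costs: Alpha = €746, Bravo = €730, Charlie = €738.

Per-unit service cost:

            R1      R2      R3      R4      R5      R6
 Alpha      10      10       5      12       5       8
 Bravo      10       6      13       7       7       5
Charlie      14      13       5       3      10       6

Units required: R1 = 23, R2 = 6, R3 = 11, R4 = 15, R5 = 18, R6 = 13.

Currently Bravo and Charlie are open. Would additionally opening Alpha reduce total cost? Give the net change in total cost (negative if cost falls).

Current service cost with {Bravo, Charlie}: 557.
Adding Alpha: each fleet base re-picks its cheapest; new service cost 521, saving 36.
Extra fixed cost: 746. Net change = 746 − 36 = 710.
(Totals: 2025 → 2735.)

No — net change +710 (cost rises by 710).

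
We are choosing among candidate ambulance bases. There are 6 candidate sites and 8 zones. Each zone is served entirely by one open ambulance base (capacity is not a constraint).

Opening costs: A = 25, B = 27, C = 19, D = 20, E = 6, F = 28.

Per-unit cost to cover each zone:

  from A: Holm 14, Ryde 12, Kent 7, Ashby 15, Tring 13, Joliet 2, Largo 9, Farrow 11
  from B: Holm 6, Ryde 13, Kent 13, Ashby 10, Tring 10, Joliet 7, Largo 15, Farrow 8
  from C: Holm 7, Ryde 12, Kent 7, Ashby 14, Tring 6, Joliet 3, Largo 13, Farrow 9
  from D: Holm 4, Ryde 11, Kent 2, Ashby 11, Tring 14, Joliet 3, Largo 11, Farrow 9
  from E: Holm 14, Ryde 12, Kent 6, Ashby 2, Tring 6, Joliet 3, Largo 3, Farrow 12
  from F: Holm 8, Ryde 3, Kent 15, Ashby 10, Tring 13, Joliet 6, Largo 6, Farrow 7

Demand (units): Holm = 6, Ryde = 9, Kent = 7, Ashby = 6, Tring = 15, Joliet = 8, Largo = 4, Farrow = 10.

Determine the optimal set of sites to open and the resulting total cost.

For any fixed open set, each zone goes to its cheapest open site; total = fixed + service.
{D, E, F}: Holm→D 4·6=24, Ryde→F 3·9=27, Kent→D 2·7=14, Ashby→E 2·6=12, Tring→E 6·15=90, Joliet→D 3·8=24, Largo→E 3·4=12, Farrow→F 7·10=70. Service 273; fixed 54; total 327.
{A, D, E, F}: Holm→D 4·6=24, Ryde→F 3·9=27, Kent→D 2·7=14, Ashby→E 2·6=12, Tring→E 6·15=90, Joliet→A 2·8=16, Largo→E 3·4=12, Farrow→F 7·10=70. Service 265; fixed 79; total 344.
{C, D, E, F}: service 273 + fixed 73 = 346
{A, B, C, D, E, F}: Holm→D 4·6=24, Ryde→F 3·9=27, Kent→D 2·7=14, Ashby→E 2·6=12, Tring→C 6·15=90, Joliet→A 2·8=16, Largo→E 3·4=12, Farrow→F 7·10=70. Service 265; fixed 125; total 390.
No other subset beats 327.

Open D, E and F; minimum total cost 327.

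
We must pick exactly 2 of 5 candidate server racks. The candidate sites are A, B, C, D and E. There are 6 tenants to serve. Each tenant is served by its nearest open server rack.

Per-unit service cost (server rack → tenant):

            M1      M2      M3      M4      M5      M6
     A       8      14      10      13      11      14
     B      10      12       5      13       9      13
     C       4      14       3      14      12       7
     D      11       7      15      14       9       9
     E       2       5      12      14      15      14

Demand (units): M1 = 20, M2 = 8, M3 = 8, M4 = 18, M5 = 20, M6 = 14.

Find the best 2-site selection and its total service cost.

Choose C and D; total service cost 690.

With exactly 2 open, each tenant uses its cheapest among the chosen.
{C, D}: M1→C 4·20=80, M2→D 7·8=56, M3→C 3·8=24, M4→C 14·18=252, M5→D 9·20=180, M6→C 7·14=98. Service cost 690.
{C, E}: service cost 694
{B, C}: service cost 712
Among all 10 size-2 choices, {C, D} is lowest.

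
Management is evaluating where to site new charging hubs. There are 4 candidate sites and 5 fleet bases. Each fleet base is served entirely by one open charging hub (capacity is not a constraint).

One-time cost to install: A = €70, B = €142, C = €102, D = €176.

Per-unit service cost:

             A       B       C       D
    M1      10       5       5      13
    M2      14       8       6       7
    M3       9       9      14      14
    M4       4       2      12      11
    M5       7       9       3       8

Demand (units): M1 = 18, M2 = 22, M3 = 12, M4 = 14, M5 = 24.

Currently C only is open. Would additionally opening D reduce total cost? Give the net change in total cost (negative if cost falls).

No — net change +162 (cost rises by 162).

Current service cost with {C}: 630.
Adding D: each fleet base re-picks its cheapest; new service cost 616, saving 14.
Extra fixed cost: 176. Net change = 176 − 14 = 162.
(Totals: 732 → 894.)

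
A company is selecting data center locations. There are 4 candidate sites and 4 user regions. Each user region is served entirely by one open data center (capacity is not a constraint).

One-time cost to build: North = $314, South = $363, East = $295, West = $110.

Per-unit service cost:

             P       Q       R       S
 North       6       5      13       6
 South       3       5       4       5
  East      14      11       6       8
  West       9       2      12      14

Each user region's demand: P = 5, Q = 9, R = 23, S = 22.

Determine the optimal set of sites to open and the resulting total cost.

Open South only; minimum total cost 625.

For any fixed open set, each user region goes to its cheapest open site; total = fixed + service.
{South}: P→South 3·5=15, Q→South 5·9=45, R→South 4·23=92, S→South 5·22=110. Service 262; fixed 363; total 625.
{South, West}: service 235 + fixed 473 = 708
{West}: service 647 + fixed 110 = 757
{North, South, East, West}: service 235 + fixed 1082 = 1317
No other subset beats 625.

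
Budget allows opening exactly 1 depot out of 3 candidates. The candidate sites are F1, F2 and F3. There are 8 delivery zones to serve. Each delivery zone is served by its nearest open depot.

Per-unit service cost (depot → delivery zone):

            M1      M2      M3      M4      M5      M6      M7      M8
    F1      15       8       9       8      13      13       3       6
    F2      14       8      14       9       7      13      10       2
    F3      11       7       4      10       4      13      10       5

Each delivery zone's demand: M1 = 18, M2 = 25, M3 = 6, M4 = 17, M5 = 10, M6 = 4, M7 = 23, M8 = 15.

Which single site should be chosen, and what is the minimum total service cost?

With exactly 1 open, each delivery zone uses its cheapest among the chosen.
{F3}: M1→F3 11·18=198, M2→F3 7·25=175, M3→F3 4·6=24, M4→F3 10·17=170, M5→F3 4·10=40, M6→F3 13·4=52, M7→F3 10·23=230, M8→F3 5·15=75. Service cost 964.
{F1}: service cost 1001
{F2}: service cost 1071
Among all 3 size-1 choices, {F3} is lowest.

Choose F3 only; total service cost 964.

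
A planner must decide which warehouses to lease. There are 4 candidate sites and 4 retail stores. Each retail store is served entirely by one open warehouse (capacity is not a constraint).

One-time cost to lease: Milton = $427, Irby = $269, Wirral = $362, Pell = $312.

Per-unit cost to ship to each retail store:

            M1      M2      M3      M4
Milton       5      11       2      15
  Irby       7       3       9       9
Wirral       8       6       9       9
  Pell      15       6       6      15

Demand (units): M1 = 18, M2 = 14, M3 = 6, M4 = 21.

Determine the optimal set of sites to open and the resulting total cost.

Open Irby only; minimum total cost 680.

For any fixed open set, each retail store goes to its cheapest open site; total = fixed + service.
{Irby}: M1→Irby 7·18=126, M2→Irby 3·14=42, M3→Irby 9·6=54, M4→Irby 9·21=189. Service 411; fixed 269; total 680.
{Wirral}: service 471 + fixed 362 = 833
{Irby, Pell}: M1→Irby 7·18=126, M2→Irby 3·14=42, M3→Pell 6·6=36, M4→Irby 9·21=189. Service 393; fixed 581; total 974.
{Milton, Irby, Wirral, Pell}: service 333 + fixed 1370 = 1703
(All 15 nonempty subsets were checked; Irby only is lowest.)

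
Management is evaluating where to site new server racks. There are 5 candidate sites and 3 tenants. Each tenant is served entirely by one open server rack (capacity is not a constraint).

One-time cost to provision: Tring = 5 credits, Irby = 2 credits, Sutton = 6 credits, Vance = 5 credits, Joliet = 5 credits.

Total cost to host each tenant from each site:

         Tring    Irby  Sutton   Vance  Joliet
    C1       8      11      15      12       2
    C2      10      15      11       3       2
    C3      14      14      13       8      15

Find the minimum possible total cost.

Minimum total cost: 22

For any fixed open set, each tenant goes to its cheapest open site; total = fixed + service.
{Vance, Joliet}: C1→Joliet 2, C2→Joliet 2, C3→Vance 8. Service 12; fixed 10; total 22.
{Irby, Vance, Joliet}: C1→Joliet 2, C2→Joliet 2, C3→Vance 8. Service 12; fixed 12; total 24.
{Joliet}: service 19 + fixed 5 = 24
{Tring, Irby, Sutton, Vance, Joliet}: C1→Joliet 2, C2→Joliet 2, C3→Vance 8. Service 12; fixed 23; total 35.
No other subset beats 22.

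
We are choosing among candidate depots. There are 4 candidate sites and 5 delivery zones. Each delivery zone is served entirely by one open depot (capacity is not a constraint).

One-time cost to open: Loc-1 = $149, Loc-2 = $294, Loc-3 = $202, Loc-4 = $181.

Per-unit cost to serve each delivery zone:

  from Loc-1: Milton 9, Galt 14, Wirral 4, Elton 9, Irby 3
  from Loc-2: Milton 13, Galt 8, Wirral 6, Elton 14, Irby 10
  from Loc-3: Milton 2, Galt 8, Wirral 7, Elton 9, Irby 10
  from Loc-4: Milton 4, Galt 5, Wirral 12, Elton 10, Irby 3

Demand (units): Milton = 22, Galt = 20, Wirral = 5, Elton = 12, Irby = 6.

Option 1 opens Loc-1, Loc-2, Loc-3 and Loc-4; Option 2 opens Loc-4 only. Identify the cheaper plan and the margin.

Option 1: {Loc-1, Loc-2, Loc-3, Loc-4}: Milton→Loc-3 2·22=44, Galt→Loc-4 5·20=100, Wirral→Loc-1 4·5=20, Elton→Loc-1 9·12=108, Irby→Loc-1 3·6=18. Service 290; fixed 826; total 1116.
Option 2: {Loc-4}: Milton→Loc-4 4·22=88, Galt→Loc-4 5·20=100, Wirral→Loc-4 12·5=60, Elton→Loc-4 10·12=120, Irby→Loc-4 3·6=18. Service 386; fixed 181; total 567.
Difference: |1116 − 567| = 549.

Option 2 is cheaper by 549.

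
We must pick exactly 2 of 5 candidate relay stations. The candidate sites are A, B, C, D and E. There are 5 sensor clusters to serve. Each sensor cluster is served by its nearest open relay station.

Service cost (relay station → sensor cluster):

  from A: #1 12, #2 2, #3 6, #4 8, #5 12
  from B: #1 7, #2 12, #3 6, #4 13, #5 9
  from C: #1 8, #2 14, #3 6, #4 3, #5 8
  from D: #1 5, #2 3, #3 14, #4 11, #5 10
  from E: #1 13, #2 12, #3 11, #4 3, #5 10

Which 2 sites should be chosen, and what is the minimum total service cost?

With exactly 2 open, each sensor cluster uses its cheapest among the chosen.
{C, D}: #1→D 5, #2→D 3, #3→C 6, #4→C 3, #5→C 8. Service cost 25.
{A, C}: service cost 27
{A, D}: service cost 31
Among all 10 size-2 choices, {C, D} is lowest.

Choose C and D; total service cost 25.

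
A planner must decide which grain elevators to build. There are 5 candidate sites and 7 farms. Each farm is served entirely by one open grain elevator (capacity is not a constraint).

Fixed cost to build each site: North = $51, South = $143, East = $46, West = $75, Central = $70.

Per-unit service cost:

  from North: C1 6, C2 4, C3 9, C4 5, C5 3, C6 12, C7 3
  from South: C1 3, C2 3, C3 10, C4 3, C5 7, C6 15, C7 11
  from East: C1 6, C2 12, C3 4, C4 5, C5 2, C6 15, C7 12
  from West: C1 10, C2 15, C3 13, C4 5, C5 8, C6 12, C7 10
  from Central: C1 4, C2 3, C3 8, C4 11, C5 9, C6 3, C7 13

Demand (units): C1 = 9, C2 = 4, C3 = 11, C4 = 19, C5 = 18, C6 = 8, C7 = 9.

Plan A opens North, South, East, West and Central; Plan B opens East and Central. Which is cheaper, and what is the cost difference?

Plan A: {North, South, East, West, Central}: C1→South 3·9=27, C2→South 3·4=12, C3→East 4·11=44, C4→South 3·19=57, C5→East 2·18=36, C6→Central 3·8=24, C7→North 3·9=27. Service 227; fixed 385; total 612.
Plan B: {East, Central}: C1→Central 4·9=36, C2→Central 3·4=12, C3→East 4·11=44, C4→East 5·19=95, C5→East 2·18=36, C6→Central 3·8=24, C7→East 12·9=108. Service 355; fixed 116; total 471.
Difference: |612 − 471| = 141.

Plan B is cheaper by 141.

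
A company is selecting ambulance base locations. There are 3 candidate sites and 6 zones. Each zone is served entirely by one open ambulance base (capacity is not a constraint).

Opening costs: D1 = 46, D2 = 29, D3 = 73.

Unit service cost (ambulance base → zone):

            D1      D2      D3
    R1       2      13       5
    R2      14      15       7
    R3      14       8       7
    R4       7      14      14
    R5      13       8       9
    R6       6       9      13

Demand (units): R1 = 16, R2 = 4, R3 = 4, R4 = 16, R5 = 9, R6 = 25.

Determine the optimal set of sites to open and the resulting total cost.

For any fixed open set, each zone goes to its cheapest open site; total = fixed + service.
{D1, D2}: R1→D1 2·16=32, R2→D1 14·4=56, R3→D2 8·4=32, R4→D1 7·16=112, R5→D2 8·9=72, R6→D1 6·25=150. Service 454; fixed 75; total 529.
{D1, D3}: R1→D1 2·16=32, R2→D3 7·4=28, R3→D3 7·4=28, R4→D1 7·16=112, R5→D3 9·9=81, R6→D1 6·25=150. Service 431; fixed 119; total 550.
{D1}: service 523 + fixed 46 = 569
{D1, D2, D3}: service 422 + fixed 148 = 570
No other subset beats 529.

Open D1 and D2; minimum total cost 529.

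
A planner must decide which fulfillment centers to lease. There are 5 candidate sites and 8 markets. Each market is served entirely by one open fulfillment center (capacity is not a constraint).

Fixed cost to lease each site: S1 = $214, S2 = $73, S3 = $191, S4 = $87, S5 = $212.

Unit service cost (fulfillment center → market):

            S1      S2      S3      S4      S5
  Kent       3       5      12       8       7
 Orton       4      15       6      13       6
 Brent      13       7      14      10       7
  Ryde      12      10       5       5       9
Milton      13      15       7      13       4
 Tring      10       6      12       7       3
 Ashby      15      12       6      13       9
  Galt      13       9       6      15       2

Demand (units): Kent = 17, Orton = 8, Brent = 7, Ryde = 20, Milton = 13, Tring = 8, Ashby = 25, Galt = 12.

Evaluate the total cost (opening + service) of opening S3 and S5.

Each market is assigned to its cheapest site among the open ones.
{S3, S5}: Kent→S5 7·17=119, Orton→S3 6·8=48, Brent→S5 7·7=49, Ryde→S3 5·20=100, Milton→S5 4·13=52, Tring→S5 3·8=24, Ashby→S3 6·25=150, Galt→S5 2·12=24. Service 566; fixed 403; total 969.

Total cost: 969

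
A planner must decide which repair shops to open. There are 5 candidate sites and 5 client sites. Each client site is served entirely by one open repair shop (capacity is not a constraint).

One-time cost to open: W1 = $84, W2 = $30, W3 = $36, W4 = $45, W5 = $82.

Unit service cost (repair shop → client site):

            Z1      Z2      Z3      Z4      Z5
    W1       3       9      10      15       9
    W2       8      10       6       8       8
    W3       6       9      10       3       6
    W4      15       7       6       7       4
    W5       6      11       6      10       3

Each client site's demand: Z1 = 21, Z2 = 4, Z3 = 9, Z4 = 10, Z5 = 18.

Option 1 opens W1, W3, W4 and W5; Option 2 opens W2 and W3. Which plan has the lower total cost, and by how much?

Option 2 is cheaper by 56.

Option 1: {W1, W3, W4, W5}: Z1→W1 3·21=63, Z2→W4 7·4=28, Z3→W4 6·9=54, Z4→W3 3·10=30, Z5→W5 3·18=54. Service 229; fixed 247; total 476.
Option 2: {W2, W3}: Z1→W3 6·21=126, Z2→W3 9·4=36, Z3→W2 6·9=54, Z4→W3 3·10=30, Z5→W3 6·18=108. Service 354; fixed 66; total 420.
Difference: |476 − 420| = 56.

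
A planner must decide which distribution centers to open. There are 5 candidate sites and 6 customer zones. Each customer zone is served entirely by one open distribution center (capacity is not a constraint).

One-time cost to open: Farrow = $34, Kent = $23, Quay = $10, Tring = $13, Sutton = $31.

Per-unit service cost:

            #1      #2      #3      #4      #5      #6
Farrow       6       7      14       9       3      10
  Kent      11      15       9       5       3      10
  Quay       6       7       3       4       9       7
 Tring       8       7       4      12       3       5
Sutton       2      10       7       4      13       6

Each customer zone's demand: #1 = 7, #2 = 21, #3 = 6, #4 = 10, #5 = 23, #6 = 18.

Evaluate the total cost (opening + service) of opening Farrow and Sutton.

Total cost: 485

Each customer zone is assigned to its cheapest site among the open ones.
{Farrow, Sutton}: #1→Sutton 2·7=14, #2→Farrow 7·21=147, #3→Sutton 7·6=42, #4→Sutton 4·10=40, #5→Farrow 3·23=69, #6→Sutton 6·18=108. Service 420; fixed 65; total 485.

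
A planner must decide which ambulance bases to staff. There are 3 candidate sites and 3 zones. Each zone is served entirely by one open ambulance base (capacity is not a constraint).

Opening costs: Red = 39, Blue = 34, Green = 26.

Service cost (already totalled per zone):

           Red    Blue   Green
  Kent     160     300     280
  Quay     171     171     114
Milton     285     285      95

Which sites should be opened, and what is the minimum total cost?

Open Red and Green; minimum total cost 434.

For any fixed open set, each zone goes to its cheapest open site; total = fixed + service.
{Red, Green}: Kent→Red 160, Quay→Green 114, Milton→Green 95. Service 369; fixed 65; total 434.
{Red, Blue, Green}: service 369 + fixed 99 = 468
{Green}: Kent→Green 280, Quay→Green 114, Milton→Green 95. Service 489; fixed 26; total 515.
No other subset beats 434.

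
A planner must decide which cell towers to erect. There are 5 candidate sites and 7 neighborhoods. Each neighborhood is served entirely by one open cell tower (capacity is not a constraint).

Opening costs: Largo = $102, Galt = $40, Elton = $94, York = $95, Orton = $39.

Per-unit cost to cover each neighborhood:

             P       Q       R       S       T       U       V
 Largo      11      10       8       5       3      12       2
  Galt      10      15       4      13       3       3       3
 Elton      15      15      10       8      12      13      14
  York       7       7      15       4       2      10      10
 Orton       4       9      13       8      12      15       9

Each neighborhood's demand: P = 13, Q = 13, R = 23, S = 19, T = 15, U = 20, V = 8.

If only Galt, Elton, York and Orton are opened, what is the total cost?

Each neighborhood is assigned to its cheapest site among the open ones.
{Galt, Elton, York, Orton}: P→Orton 4·13=52, Q→York 7·13=91, R→Galt 4·23=92, S→York 4·19=76, T→York 2·15=30, U→Galt 3·20=60, V→Galt 3·8=24. Service 425; fixed 268; total 693.

Total cost: 693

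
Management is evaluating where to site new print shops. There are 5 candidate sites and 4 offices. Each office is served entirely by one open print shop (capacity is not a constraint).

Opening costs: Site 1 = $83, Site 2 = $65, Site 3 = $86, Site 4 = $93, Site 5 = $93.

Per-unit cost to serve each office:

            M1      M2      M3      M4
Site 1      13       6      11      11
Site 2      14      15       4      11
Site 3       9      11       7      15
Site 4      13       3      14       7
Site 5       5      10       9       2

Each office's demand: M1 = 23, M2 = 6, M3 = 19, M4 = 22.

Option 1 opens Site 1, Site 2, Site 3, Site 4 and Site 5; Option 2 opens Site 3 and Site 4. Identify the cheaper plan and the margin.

Option 1: {Site 1, Site 2, Site 3, Site 4, Site 5}: M1→Site 5 5·23=115, M2→Site 4 3·6=18, M3→Site 2 4·19=76, M4→Site 5 2·22=44. Service 253; fixed 420; total 673.
Option 2: {Site 3, Site 4}: M1→Site 3 9·23=207, M2→Site 4 3·6=18, M3→Site 3 7·19=133, M4→Site 4 7·22=154. Service 512; fixed 179; total 691.
Difference: |673 − 691| = 18.

Option 1 is cheaper by 18.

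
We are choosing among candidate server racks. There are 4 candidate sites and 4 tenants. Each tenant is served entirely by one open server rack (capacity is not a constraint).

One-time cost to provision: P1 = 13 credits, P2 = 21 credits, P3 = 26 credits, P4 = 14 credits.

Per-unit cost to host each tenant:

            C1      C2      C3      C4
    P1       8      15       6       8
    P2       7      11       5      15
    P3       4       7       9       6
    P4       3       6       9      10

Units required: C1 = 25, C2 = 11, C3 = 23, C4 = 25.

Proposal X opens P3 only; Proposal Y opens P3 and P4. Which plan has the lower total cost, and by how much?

Proposal Y is cheaper by 22.

Proposal X: {P3}: C1→P3 4·25=100, C2→P3 7·11=77, C3→P3 9·23=207, C4→P3 6·25=150. Service 534; fixed 26; total 560.
Proposal Y: {P3, P4}: C1→P4 3·25=75, C2→P4 6·11=66, C3→P3 9·23=207, C4→P3 6·25=150. Service 498; fixed 40; total 538.
Difference: |560 − 538| = 22.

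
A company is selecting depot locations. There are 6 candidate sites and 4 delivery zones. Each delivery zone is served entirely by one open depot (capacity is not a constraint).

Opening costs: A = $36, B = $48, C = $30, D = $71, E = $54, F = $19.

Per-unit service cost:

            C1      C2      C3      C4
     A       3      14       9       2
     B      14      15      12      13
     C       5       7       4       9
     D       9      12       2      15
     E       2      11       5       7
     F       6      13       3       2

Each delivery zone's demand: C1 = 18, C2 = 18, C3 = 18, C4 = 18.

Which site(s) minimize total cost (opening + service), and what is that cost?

For any fixed open set, each delivery zone goes to its cheapest open site; total = fixed + service.
{A, C}: C1→A 3·18=54, C2→C 7·18=126, C3→C 4·18=72, C4→A 2·18=36. Service 288; fixed 66; total 354.
{A, C, F}: service 270 + fixed 85 = 355
{C, E, F}: C1→E 2·18=36, C2→C 7·18=126, C3→F 3·18=54, C4→F 2·18=36. Service 252; fixed 103; total 355.
{A, B, C, D, E, F}: service 234 + fixed 258 = 492
No other subset beats 354.

Open A and C; minimum total cost 354.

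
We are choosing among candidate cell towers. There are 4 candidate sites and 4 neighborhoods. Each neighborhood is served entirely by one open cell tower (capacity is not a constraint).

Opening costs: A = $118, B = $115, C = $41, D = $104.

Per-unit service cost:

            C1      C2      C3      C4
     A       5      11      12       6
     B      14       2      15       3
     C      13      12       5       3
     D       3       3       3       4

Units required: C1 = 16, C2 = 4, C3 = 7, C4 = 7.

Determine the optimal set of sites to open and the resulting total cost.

Open D only; minimum total cost 213.

For any fixed open set, each neighborhood goes to its cheapest open site; total = fixed + service.
{D}: C1→D 3·16=48, C2→D 3·4=12, C3→D 3·7=21, C4→D 4·7=28. Service 109; fixed 104; total 213.
{C, D}: C1→D 3·16=48, C2→D 3·4=12, C3→D 3·7=21, C4→C 3·7=21. Service 102; fixed 145; total 247.
{B, D}: service 98 + fixed 219 = 317
{A, B, C, D}: C1→D 3·16=48, C2→B 2·4=8, C3→D 3·7=21, C4→B 3·7=21. Service 98; fixed 378; total 476.
No other subset beats 213.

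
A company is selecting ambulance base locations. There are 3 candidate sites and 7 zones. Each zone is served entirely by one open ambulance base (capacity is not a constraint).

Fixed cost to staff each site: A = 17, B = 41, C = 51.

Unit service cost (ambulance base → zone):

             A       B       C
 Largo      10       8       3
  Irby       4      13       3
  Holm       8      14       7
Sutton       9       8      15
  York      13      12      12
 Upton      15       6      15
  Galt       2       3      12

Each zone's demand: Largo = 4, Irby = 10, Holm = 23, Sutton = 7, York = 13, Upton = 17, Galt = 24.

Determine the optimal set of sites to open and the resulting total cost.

Open A, B and C; minimum total cost 674.

For any fixed open set, each zone goes to its cheapest open site; total = fixed + service.
{A, B, C}: Largo→C 3·4=12, Irby→C 3·10=30, Holm→C 7·23=161, Sutton→B 8·7=56, York→B 12·13=156, Upton→B 6·17=102, Galt→A 2·24=48. Service 565; fixed 109; total 674.
{A, B}: service 618 + fixed 58 = 676
{B, C}: service 589 + fixed 92 = 681
{A}: service 799 + fixed 17 = 816
(All 7 nonempty subsets were checked; A, B and C is lowest.)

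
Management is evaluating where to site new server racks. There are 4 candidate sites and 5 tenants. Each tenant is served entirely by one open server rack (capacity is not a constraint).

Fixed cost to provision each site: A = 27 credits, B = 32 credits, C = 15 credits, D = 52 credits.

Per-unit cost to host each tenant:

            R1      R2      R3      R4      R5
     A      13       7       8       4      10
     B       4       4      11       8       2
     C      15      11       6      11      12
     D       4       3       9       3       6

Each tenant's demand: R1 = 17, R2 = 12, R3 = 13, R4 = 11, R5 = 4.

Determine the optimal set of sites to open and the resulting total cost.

For any fixed open set, each tenant goes to its cheapest open site; total = fixed + service.
{C, D}: R1→D 4·17=68, R2→D 3·12=36, R3→C 6·13=78, R4→D 3·11=33, R5→D 6·4=24. Service 239; fixed 67; total 306.
{A, B, C}: service 246 + fixed 74 = 320
{B, C, D}: service 223 + fixed 99 = 322
{A, B, C, D}: service 223 + fixed 126 = 349
No other subset beats 306.

Open C and D; minimum total cost 306.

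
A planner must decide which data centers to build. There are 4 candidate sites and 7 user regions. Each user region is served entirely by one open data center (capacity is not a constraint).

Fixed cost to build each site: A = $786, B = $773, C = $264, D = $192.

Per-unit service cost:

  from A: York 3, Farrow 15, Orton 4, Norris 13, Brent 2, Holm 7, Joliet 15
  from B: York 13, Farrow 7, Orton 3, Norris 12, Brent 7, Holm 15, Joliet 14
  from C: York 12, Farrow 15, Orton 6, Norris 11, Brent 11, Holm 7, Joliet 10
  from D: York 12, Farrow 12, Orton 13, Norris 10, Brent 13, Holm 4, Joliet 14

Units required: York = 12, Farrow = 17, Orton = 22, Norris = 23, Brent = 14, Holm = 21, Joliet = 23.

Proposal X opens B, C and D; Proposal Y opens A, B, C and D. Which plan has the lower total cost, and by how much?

Proposal X: {B, C, D}: York→C 12·12=144, Farrow→B 7·17=119, Orton→B 3·22=66, Norris→D 10·23=230, Brent→B 7·14=98, Holm→D 4·21=84, Joliet→C 10·23=230. Service 971; fixed 1229; total 2200.
Proposal Y: {A, B, C, D}: York→A 3·12=36, Farrow→B 7·17=119, Orton→B 3·22=66, Norris→D 10·23=230, Brent→A 2·14=28, Holm→D 4·21=84, Joliet→C 10·23=230. Service 793; fixed 2015; total 2808.
Difference: |2200 − 2808| = 608.

Proposal X is cheaper by 608.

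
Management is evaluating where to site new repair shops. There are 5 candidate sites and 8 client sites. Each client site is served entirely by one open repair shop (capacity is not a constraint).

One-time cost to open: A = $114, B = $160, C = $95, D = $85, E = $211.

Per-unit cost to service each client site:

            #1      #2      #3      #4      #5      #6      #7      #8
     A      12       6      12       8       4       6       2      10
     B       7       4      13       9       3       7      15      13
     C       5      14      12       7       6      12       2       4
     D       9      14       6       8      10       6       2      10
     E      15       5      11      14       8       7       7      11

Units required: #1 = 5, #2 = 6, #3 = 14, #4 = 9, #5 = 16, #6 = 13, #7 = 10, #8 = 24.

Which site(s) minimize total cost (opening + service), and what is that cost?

Open C and D; minimum total cost 726.

For any fixed open set, each client site goes to its cheapest open site; total = fixed + service.
{C, D}: #1→C 5·5=25, #2→C 14·6=84, #3→D 6·14=84, #4→C 7·9=63, #5→C 6·16=96, #6→D 6·13=78, #7→C 2·10=20, #8→C 4·24=96. Service 546; fixed 180; total 726.
{A, C}: service 550 + fixed 209 = 759
{A, C, D}: service 466 + fixed 294 = 760
{A, B, C, D, E}: #1→C 5·5=25, #2→B 4·6=24, #3→D 6·14=84, #4→C 7·9=63, #5→B 3·16=48, #6→A 6·13=78, #7→A 2·10=20, #8→C 4·24=96. Service 438; fixed 665; total 1103.
No other subset beats 726.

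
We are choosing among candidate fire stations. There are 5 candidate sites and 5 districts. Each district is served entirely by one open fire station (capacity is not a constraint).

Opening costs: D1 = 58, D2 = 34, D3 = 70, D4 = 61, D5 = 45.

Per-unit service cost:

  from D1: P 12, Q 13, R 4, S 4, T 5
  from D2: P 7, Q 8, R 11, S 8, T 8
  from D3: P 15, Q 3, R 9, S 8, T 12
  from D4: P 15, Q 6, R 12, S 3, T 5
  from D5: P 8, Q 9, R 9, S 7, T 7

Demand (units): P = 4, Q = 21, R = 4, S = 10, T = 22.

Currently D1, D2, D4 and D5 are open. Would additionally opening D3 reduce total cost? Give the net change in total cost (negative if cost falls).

Current service cost with {D1, D2, D4, D5}: 310.
Adding D3: each district re-picks its cheapest; new service cost 247, saving 63.
Extra fixed cost: 70. Net change = 70 − 63 = 7.
(Totals: 508 → 515.)

No — net change +7 (cost rises by 7).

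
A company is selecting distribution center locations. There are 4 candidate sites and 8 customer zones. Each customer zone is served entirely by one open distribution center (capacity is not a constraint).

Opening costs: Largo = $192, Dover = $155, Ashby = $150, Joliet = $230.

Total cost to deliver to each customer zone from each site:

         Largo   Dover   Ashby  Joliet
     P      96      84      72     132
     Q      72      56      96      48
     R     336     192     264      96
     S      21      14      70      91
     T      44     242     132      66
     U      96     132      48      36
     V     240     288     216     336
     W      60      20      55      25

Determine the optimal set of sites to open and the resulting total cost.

Open Ashby and Joliet; minimum total cost 1009.

For any fixed open set, each customer zone goes to its cheapest open site; total = fixed + service.
{Ashby, Joliet}: P→Ashby 72, Q→Joliet 48, R→Joliet 96, S→Ashby 70, T→Joliet 66, U→Joliet 36, V→Ashby 216, W→Joliet 25. Service 629; fixed 380; total 1009.
{Largo, Joliet}: service 606 + fixed 422 = 1028
{Dover, Joliet}: P→Dover 84, Q→Joliet 48, R→Joliet 96, S→Dover 14, T→Joliet 66, U→Joliet 36, V→Dover 288, W→Dover 20. Service 652; fixed 385; total 1037.
{Largo, Dover, Ashby, Joliet}: service 546 + fixed 727 = 1273
(All 15 nonempty subsets were checked; Ashby and Joliet is lowest.)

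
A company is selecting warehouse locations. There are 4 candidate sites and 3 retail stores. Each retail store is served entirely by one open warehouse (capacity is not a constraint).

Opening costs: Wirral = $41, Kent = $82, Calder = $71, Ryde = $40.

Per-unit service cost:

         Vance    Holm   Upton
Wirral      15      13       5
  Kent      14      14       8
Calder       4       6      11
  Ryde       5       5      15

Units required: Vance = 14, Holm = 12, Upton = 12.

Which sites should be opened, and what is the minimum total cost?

For any fixed open set, each retail store goes to its cheapest open site; total = fixed + service.
{Wirral, Ryde}: Vance→Ryde 5·14=70, Holm→Ryde 5·12=60, Upton→Wirral 5·12=60. Service 190; fixed 81; total 271.
{Wirral, Calder}: service 188 + fixed 112 = 300
{Wirral, Calder, Ryde}: Vance→Calder 4·14=56, Holm→Ryde 5·12=60, Upton→Wirral 5·12=60. Service 176; fixed 152; total 328.
{Wirral, Kent, Calder, Ryde}: Vance→Calder 4·14=56, Holm→Ryde 5·12=60, Upton→Wirral 5·12=60. Service 176; fixed 234; total 410.
No other subset beats 271.

Open Wirral and Ryde; minimum total cost 271.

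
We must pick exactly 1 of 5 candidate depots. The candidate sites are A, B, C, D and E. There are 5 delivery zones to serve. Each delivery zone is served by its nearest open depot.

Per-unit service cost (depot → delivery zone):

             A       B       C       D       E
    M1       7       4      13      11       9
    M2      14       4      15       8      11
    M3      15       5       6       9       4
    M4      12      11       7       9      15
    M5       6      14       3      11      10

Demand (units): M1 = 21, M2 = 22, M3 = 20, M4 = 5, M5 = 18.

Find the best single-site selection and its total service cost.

Choose B only; total service cost 579.

With exactly 1 open, each delivery zone uses its cheapest among the chosen.
{B}: M1→B 4·21=84, M2→B 4·22=88, M3→B 5·20=100, M4→B 11·5=55, M5→B 14·18=252. Service cost 579.
{E}: service cost 766
{C}: service cost 812
Among all 5 size-1 choices, {B} is lowest.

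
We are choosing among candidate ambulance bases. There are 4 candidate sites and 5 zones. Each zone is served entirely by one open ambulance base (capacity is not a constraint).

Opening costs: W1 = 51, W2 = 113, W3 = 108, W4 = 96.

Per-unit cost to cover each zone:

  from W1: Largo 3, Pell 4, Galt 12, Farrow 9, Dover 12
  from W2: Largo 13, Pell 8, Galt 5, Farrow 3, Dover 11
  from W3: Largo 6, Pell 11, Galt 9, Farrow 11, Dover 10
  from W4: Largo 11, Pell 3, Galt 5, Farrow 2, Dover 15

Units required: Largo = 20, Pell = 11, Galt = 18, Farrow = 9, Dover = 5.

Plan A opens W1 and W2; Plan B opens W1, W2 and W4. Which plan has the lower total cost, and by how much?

Plan A: {W1, W2}: Largo→W1 3·20=60, Pell→W1 4·11=44, Galt→W2 5·18=90, Farrow→W2 3·9=27, Dover→W2 11·5=55. Service 276; fixed 164; total 440.
Plan B: {W1, W2, W4}: Largo→W1 3·20=60, Pell→W4 3·11=33, Galt→W2 5·18=90, Farrow→W4 2·9=18, Dover→W2 11·5=55. Service 256; fixed 260; total 516.
Difference: |440 − 516| = 76.

Plan A is cheaper by 76.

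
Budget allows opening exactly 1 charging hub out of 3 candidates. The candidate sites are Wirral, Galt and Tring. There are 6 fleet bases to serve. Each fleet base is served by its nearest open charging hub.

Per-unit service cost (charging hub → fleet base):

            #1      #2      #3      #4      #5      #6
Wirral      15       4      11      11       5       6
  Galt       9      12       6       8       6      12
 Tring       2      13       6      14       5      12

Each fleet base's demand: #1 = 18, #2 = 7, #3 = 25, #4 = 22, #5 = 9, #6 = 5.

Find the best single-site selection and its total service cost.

With exactly 1 open, each fleet base uses its cheapest among the chosen.
{Galt}: #1→Galt 9·18=162, #2→Galt 12·7=84, #3→Galt 6·25=150, #4→Galt 8·22=176, #5→Galt 6·9=54, #6→Galt 12·5=60. Service cost 686.
{Tring}: service cost 690
{Wirral}: service cost 890
Among all 3 size-1 choices, {Galt} is lowest.

Choose Galt only; total service cost 686.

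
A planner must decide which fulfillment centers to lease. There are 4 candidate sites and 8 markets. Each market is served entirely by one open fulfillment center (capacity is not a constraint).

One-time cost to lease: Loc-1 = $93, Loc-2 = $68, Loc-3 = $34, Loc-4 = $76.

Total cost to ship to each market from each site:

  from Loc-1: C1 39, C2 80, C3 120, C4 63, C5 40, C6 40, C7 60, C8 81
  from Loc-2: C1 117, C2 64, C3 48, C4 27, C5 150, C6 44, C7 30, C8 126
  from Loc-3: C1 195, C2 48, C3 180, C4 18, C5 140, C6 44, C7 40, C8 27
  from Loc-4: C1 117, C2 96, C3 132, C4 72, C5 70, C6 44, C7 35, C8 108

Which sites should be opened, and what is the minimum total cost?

Open Loc-1, Loc-2 and Loc-3; minimum total cost 485.

For any fixed open set, each market goes to its cheapest open site; total = fixed + service.
{Loc-1, Loc-2, Loc-3}: C1→Loc-1 39, C2→Loc-3 48, C3→Loc-2 48, C4→Loc-3 18, C5→Loc-1 40, C6→Loc-1 40, C7→Loc-2 30, C8→Loc-3 27. Service 290; fixed 195; total 485.
{Loc-1, Loc-3}: service 372 + fixed 127 = 499
{Loc-1, Loc-2}: service 369 + fixed 161 = 530
{Loc-1, Loc-2, Loc-3, Loc-4}: C1→Loc-1 39, C2→Loc-3 48, C3→Loc-2 48, C4→Loc-3 18, C5→Loc-1 40, C6→Loc-1 40, C7→Loc-2 30, C8→Loc-3 27. Service 290; fixed 271; total 561.
No other subset beats 485.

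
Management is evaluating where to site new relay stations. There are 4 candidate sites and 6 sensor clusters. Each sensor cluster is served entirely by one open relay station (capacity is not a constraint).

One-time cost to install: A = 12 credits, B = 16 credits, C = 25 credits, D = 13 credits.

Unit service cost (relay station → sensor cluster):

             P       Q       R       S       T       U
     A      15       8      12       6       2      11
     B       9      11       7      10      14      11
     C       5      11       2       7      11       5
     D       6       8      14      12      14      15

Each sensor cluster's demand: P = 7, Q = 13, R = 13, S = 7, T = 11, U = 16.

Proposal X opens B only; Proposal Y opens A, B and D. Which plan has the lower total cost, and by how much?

Proposal Y is cheaper by 195.

Proposal X: {B}: P→B 9·7=63, Q→B 11·13=143, R→B 7·13=91, S→B 10·7=70, T→B 14·11=154, U→B 11·16=176. Service 697; fixed 16; total 713.
Proposal Y: {A, B, D}: P→D 6·7=42, Q→A 8·13=104, R→B 7·13=91, S→A 6·7=42, T→A 2·11=22, U→A 11·16=176. Service 477; fixed 41; total 518.
Difference: |713 − 518| = 195.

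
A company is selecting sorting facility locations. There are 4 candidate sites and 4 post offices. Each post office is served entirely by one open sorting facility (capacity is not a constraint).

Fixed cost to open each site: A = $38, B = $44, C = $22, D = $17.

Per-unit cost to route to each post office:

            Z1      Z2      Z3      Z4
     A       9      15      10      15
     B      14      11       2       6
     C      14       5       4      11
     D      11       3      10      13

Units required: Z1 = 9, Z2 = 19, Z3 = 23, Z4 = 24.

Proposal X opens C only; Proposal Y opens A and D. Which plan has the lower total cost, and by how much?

Proposal X is cheaper by 136.

Proposal X: {C}: Z1→C 14·9=126, Z2→C 5·19=95, Z3→C 4·23=92, Z4→C 11·24=264. Service 577; fixed 22; total 599.
Proposal Y: {A, D}: Z1→A 9·9=81, Z2→D 3·19=57, Z3→A 10·23=230, Z4→D 13·24=312. Service 680; fixed 55; total 735.
Difference: |599 − 735| = 136.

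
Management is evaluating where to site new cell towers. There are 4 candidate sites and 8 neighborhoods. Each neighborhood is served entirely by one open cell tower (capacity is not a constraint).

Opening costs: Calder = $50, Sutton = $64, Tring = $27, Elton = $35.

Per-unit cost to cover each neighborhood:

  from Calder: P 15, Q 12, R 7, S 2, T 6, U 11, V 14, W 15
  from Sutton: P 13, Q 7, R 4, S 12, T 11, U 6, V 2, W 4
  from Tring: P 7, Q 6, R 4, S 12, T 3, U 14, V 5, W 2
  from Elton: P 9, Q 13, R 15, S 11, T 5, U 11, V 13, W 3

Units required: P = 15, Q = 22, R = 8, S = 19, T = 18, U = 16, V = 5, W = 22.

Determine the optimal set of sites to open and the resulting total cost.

For any fixed open set, each neighborhood goes to its cheapest open site; total = fixed + service.
{Calder, Sutton, Tring}: P→Tring 7·15=105, Q→Tring 6·22=132, R→Sutton 4·8=32, S→Calder 2·19=38, T→Tring 3·18=54, U→Sutton 6·16=96, V→Sutton 2·5=10, W→Tring 2·22=44. Service 511; fixed 141; total 652.
{Calder, Tring}: service 606 + fixed 77 = 683
{Calder, Sutton, Tring, Elton}: P→Tring 7·15=105, Q→Tring 6·22=132, R→Sutton 4·8=32, S→Calder 2·19=38, T→Tring 3·18=54, U→Sutton 6·16=96, V→Sutton 2·5=10, W→Tring 2·22=44. Service 511; fixed 176; total 687.
{Tring}: P→Tring 7·15=105, Q→Tring 6·22=132, R→Tring 4·8=32, S→Tring 12·19=228, T→Tring 3·18=54, U→Tring 14·16=224, V→Tring 5·5=25, W→Tring 2·22=44. Service 844; fixed 27; total 871.
No other subset beats 652.

Open Calder, Sutton and Tring; minimum total cost 652.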